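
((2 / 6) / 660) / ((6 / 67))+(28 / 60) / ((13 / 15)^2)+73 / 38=97197517 / 38146680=2.55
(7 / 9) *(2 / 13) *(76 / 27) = 1064 / 3159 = 0.34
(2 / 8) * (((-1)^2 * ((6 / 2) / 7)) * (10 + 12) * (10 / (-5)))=-33 / 7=-4.71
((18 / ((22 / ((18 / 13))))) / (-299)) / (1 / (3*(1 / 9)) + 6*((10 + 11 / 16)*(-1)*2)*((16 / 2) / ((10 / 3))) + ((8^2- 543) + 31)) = 0.00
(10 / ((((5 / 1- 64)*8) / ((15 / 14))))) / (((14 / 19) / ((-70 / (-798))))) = -125 / 46256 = -0.00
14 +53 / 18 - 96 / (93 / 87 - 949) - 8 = 2238001 / 247410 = 9.05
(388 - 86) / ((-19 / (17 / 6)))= -2567 / 57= -45.04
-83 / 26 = -3.19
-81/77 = -1.05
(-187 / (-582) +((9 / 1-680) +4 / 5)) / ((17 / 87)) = -56531063 / 16490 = -3428.20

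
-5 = -5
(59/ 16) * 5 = 295/ 16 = 18.44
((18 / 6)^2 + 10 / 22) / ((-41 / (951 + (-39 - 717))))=-20280 / 451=-44.97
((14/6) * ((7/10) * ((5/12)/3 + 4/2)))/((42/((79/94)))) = 42581/609120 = 0.07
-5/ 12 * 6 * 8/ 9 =-20/ 9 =-2.22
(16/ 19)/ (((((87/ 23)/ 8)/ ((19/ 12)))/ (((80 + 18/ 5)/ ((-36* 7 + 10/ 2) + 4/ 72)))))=-615296/ 644525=-0.95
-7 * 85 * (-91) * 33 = 1786785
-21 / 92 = -0.23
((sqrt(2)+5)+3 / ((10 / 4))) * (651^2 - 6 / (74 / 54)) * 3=9680633.95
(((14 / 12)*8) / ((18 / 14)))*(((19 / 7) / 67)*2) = 1064 / 1809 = 0.59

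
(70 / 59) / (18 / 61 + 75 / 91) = 388570 / 366567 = 1.06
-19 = -19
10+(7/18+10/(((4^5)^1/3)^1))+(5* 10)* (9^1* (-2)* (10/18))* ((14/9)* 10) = -35791993/4608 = -7767.36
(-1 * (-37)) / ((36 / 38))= 703 / 18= 39.06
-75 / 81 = -25 / 27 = -0.93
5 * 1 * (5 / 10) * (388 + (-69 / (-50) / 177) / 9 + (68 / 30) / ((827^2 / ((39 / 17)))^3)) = 952419153701255884983068243 / 981873223952393518477020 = 970.00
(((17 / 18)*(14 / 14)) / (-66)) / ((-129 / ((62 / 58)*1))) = 527 / 4444308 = 0.00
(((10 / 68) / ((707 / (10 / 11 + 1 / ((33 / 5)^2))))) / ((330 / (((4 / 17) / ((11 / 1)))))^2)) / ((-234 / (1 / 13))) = -29 / 108302500005936093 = -0.00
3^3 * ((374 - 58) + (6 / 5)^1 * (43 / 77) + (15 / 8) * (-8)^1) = 3135861 / 385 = 8145.09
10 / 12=5 / 6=0.83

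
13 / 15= 0.87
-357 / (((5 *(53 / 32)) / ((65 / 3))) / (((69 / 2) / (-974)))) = 33.08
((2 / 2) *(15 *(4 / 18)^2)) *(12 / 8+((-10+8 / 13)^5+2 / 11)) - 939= -6049367886349 / 110274021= -54857.60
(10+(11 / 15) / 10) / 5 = 1511 / 750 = 2.01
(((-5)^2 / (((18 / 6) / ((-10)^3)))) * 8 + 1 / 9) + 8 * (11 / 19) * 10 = -11392061 / 171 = -66620.24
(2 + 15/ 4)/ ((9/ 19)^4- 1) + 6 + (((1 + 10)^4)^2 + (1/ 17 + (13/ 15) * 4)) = 318348666505067/ 1485120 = 214358884.47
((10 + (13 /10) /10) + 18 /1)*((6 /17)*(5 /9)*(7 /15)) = 19691 /7650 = 2.57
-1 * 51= -51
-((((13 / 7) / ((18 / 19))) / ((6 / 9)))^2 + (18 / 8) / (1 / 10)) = -219769 / 7056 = -31.15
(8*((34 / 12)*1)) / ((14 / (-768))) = -8704 / 7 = -1243.43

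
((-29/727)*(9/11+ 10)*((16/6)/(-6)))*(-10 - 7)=-234668/71973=-3.26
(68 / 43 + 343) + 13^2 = 22084 / 43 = 513.58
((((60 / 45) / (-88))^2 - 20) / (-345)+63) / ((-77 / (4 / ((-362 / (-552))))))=-379059116 / 75886965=-5.00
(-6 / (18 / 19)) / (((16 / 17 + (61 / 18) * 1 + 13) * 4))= -969 / 10606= -0.09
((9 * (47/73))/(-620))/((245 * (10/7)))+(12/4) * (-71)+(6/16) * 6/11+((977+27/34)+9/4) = 2272795316399/2962267000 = 767.25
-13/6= -2.17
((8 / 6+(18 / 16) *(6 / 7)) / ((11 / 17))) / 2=3281 / 1848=1.78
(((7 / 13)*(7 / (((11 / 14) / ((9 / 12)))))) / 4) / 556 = 1029 / 636064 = 0.00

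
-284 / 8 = -71 / 2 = -35.50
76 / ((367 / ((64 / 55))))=4864 / 20185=0.24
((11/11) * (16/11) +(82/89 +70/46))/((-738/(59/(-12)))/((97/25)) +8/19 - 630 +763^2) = 9543085331/1423953883104159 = 0.00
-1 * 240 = -240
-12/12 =-1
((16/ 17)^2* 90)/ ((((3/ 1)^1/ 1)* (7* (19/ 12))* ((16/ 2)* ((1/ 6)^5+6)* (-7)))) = -89579520/ 12553485763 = -0.01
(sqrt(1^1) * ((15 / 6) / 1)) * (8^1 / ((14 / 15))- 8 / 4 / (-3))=485 / 21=23.10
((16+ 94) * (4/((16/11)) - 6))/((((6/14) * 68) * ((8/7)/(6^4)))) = -945945/68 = -13910.96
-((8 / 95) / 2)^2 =-16 / 9025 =-0.00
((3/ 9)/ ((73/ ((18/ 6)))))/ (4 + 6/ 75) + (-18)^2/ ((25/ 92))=221950993/ 186150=1192.32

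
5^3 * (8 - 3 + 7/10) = 1425/2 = 712.50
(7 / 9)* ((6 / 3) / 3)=14 / 27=0.52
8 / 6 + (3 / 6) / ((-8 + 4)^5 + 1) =909 / 682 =1.33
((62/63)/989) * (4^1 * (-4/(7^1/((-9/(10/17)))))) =8432/242305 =0.03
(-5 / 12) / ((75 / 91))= -0.51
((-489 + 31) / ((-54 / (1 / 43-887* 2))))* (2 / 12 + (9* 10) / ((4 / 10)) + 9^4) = -237086255411 / 2322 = -102104330.50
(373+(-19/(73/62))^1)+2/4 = 52175/146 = 357.36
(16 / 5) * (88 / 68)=352 / 85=4.14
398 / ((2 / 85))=16915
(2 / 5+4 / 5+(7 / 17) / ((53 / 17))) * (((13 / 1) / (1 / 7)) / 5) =32123 / 1325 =24.24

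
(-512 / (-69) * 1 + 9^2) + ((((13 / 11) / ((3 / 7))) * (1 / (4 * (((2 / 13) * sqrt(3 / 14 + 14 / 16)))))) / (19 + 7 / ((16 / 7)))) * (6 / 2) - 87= 4732 * sqrt(854) / 236863 + 98 / 69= 2.00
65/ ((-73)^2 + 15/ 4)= 260/ 21331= 0.01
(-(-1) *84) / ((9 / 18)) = 168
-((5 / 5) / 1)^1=-1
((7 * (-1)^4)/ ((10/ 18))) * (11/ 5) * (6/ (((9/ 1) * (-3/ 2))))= -308/ 25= -12.32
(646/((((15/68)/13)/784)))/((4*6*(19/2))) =5890976/45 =130910.58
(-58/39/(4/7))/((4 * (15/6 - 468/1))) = 29/20748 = 0.00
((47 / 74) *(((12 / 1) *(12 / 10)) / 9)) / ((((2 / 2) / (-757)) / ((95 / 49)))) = -2704004 / 1813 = -1491.45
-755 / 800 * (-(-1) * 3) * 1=-453 / 160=-2.83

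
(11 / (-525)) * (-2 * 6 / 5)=0.05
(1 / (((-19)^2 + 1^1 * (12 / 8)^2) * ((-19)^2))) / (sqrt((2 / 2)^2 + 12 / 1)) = 4 * sqrt(13) / 6818929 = 0.00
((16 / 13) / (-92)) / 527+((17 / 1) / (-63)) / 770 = -2872781 / 7643866230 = -0.00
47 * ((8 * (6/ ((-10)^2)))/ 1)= 564/ 25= 22.56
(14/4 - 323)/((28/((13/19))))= -8307/1064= -7.81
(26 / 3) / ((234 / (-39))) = -13 / 9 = -1.44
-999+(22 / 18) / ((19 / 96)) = -56591 / 57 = -992.82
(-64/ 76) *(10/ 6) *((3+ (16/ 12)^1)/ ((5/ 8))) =-9.73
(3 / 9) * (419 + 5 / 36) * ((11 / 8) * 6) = 165979 / 144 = 1152.63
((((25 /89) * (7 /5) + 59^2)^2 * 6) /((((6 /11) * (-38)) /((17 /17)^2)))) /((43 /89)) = -528018173848 /72713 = -7261674.99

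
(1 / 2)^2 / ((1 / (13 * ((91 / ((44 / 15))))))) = 17745 / 176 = 100.82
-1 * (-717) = 717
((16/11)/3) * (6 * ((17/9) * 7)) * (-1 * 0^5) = 0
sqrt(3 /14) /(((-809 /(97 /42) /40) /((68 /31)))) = -65960 * sqrt(42) /3686613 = -0.12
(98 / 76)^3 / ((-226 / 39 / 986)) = -2262037323 / 6200536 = -364.81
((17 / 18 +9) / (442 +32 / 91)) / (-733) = -16289 / 531111276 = -0.00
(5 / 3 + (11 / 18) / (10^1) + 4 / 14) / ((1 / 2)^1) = 2537 / 630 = 4.03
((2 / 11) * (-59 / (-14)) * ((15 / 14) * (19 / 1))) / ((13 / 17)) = 20.40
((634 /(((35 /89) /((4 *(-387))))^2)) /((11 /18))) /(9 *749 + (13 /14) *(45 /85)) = 272771405732736 /114393125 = 2384508.73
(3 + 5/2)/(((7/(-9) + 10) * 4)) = 99/664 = 0.15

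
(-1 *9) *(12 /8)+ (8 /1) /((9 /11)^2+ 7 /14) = -3769 /566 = -6.66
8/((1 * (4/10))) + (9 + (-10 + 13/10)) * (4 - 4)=20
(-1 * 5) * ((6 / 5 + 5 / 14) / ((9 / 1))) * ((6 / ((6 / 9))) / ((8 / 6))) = -327 / 56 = -5.84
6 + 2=8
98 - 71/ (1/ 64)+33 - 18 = -4431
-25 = -25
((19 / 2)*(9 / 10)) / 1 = 171 / 20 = 8.55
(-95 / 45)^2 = 361 / 81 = 4.46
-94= -94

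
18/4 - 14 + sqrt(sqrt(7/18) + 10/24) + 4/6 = -53/6 + sqrt(15 + 6 * sqrt(14))/6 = -7.81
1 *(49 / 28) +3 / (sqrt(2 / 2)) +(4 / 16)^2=77 / 16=4.81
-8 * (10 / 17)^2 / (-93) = 800 / 26877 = 0.03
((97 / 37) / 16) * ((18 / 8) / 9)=97 / 2368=0.04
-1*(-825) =825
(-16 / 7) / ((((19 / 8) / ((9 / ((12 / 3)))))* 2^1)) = -144 / 133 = -1.08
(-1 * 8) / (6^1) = -4 / 3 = -1.33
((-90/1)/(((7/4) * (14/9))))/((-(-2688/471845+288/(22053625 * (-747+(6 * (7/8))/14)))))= -45445574233125/7830759776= -5803.47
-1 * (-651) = 651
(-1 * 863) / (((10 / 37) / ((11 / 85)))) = -413.22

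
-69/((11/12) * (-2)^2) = -18.82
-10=-10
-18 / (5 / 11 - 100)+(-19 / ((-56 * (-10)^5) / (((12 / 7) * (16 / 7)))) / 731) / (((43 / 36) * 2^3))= 3557901232551 / 19676272175000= 0.18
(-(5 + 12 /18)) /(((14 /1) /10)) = -85 /21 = -4.05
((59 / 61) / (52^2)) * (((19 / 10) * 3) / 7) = 3363 / 11546080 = 0.00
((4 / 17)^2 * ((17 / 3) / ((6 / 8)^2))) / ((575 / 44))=11264 / 263925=0.04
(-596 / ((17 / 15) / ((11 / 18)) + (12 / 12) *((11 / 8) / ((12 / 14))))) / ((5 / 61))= -19195968 / 9131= -2102.29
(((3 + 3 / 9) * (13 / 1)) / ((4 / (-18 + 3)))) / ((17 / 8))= -1300 / 17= -76.47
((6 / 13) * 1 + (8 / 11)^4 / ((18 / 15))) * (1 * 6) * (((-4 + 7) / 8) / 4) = 594987 / 1522664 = 0.39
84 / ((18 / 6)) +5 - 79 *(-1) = 112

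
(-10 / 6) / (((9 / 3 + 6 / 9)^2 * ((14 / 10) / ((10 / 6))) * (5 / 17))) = -425 / 847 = -0.50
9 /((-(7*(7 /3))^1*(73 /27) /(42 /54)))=-81 /511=-0.16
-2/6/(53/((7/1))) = -7/159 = -0.04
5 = 5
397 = 397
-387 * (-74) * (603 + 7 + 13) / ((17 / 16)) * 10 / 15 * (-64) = -12179779584 / 17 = -716457622.59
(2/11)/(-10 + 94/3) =3/352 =0.01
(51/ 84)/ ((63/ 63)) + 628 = 17601/ 28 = 628.61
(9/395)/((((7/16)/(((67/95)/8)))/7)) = 0.03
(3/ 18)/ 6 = 1/ 36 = 0.03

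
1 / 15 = 0.07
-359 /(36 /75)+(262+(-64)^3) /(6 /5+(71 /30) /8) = -757442185 /4308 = -175822.23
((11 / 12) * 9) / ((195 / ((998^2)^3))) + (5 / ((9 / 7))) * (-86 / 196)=342362734643093480201 / 8190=41802531702453416.39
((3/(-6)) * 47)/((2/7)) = -329/4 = -82.25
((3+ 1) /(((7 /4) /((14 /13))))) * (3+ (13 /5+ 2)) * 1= 1216 /65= 18.71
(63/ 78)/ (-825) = -0.00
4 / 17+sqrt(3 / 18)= 4 / 17+sqrt(6) / 6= 0.64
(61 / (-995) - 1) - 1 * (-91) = 89489 / 995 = 89.94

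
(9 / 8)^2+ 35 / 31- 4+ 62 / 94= -88191 / 93248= -0.95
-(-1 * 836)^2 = -698896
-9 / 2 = -4.50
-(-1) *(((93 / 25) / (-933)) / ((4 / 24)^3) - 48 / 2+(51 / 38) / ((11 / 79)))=-49472253 / 3249950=-15.22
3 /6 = 1 /2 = 0.50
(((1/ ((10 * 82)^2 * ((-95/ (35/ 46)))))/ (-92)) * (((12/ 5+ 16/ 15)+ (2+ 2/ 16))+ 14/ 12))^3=182960223733/ 273101843907607901509898993664000000000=0.00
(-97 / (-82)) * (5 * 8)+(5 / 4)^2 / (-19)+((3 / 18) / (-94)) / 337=27974917879 / 592251888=47.23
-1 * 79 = -79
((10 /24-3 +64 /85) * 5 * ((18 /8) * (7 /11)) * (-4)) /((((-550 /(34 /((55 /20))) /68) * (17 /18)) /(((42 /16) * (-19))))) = 140792337 /33275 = 4231.17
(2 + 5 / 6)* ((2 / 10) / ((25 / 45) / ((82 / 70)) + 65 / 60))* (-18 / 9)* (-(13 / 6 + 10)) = 101762 / 11495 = 8.85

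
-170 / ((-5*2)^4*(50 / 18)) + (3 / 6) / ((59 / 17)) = 203473 / 1475000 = 0.14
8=8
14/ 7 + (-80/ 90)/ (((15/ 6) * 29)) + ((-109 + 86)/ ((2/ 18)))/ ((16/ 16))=-267541/ 1305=-205.01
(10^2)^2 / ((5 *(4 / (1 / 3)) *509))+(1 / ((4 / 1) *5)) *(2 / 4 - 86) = -241117 / 61080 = -3.95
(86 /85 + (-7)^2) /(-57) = -1417 /1615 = -0.88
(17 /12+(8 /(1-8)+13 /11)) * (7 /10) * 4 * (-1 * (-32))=4304 /33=130.42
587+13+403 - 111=892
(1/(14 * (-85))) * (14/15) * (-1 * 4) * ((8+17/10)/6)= 97/19125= 0.01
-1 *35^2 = -1225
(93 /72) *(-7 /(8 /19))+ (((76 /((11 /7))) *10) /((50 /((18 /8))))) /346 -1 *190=-386222633 /1826880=-211.41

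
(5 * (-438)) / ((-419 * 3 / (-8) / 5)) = -29200 / 419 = -69.69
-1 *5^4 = -625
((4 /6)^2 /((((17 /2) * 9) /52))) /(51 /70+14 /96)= 17920 /51867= 0.35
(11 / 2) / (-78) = -11 / 156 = -0.07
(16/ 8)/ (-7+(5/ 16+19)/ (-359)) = -0.28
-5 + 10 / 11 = -45 / 11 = -4.09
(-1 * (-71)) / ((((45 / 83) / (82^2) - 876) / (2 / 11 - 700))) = 101676549112 / 1792591339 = 56.72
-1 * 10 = -10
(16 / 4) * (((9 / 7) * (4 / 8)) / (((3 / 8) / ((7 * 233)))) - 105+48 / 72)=32300 / 3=10766.67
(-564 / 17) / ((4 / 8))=-1128 / 17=-66.35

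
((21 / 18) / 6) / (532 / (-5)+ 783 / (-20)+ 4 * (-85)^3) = -0.00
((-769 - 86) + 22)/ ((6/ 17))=-14161/ 6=-2360.17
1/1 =1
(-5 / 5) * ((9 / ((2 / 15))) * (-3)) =405 / 2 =202.50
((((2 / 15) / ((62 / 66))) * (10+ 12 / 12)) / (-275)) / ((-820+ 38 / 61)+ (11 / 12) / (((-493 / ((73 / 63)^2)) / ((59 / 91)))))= 2867498321688 / 413844179519162375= 0.00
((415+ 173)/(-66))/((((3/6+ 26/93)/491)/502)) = -4492873896/1595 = -2816848.84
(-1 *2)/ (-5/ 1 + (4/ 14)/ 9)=126/ 313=0.40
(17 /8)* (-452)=-1921 /2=-960.50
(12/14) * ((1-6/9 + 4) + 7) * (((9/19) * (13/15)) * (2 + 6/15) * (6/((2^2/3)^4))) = 483327/26600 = 18.17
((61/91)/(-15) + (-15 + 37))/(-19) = -29969/25935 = -1.16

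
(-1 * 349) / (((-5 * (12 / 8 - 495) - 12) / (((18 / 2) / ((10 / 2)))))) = -2094 / 8185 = -0.26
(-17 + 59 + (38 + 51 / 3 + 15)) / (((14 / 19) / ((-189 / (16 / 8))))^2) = 1842183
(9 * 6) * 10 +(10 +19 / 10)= 5519 / 10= 551.90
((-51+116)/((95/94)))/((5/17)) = 218.67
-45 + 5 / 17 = -760 / 17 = -44.71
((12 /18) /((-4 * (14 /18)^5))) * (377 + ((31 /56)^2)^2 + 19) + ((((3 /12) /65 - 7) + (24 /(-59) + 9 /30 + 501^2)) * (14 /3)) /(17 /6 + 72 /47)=418389871209433011923521 /1560614813550141440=268092.98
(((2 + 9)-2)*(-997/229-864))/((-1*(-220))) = -1789677/50380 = -35.52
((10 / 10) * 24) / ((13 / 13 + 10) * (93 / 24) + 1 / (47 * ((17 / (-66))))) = 153408 / 271931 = 0.56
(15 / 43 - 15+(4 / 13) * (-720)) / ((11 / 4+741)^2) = -0.00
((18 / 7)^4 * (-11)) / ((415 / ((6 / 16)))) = -433026 / 996415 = -0.43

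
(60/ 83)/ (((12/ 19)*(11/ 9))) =855/ 913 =0.94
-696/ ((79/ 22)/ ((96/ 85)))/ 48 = -30624/ 6715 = -4.56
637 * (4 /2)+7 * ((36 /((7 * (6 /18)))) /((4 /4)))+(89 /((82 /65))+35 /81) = 9650699 /6642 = 1452.98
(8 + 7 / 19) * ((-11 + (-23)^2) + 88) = 96354 / 19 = 5071.26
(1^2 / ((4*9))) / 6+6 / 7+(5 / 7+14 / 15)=18971 / 7560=2.51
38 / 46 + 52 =1215 / 23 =52.83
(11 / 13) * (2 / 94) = 11 / 611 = 0.02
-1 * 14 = -14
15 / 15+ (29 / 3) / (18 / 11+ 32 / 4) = 637 / 318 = 2.00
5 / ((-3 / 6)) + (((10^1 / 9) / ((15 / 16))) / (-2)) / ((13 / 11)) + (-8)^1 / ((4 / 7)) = -24.50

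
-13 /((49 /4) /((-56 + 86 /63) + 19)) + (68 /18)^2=1447168 /27783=52.09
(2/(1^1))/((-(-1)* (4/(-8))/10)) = -40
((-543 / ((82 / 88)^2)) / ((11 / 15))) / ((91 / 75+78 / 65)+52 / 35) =-752598000 / 3441007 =-218.71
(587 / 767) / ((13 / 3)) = 1761 / 9971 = 0.18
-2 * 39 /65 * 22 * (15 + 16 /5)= -12012 /25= -480.48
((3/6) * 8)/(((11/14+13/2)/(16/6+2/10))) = 1204/765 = 1.57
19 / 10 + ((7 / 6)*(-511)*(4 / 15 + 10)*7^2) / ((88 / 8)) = -27262.79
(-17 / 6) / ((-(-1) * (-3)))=17 / 18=0.94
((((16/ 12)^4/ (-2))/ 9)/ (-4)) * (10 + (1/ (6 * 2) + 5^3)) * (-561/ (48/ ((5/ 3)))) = -1515635/ 13122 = -115.50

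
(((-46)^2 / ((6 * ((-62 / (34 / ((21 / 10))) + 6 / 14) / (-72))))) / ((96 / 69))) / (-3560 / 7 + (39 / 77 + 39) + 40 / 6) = -1672293315 / 144092086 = -11.61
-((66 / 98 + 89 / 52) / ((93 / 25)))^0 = -1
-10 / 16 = -5 / 8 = -0.62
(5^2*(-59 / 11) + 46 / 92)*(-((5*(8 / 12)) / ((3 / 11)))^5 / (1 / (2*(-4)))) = -17211959600000 / 59049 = -291486047.18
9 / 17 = 0.53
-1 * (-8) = 8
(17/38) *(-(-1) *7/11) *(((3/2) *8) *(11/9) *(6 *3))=1428/19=75.16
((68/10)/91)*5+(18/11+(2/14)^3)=98731/49049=2.01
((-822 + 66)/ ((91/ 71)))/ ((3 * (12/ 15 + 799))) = -4260/ 17329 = -0.25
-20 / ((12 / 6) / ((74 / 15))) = -148 / 3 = -49.33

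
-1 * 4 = -4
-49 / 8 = -6.12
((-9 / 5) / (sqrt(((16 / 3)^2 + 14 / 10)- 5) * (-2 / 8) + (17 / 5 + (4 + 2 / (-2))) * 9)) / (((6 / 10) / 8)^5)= -78643200000 / 5969173- 204800000 * sqrt(5590) / 53722557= -13459.91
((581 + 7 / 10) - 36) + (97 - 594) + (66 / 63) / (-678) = 3466843 / 71190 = 48.70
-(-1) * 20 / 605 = 4 / 121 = 0.03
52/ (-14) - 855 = -6011/ 7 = -858.71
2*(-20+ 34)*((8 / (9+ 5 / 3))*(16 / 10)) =168 / 5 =33.60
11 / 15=0.73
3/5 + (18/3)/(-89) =0.53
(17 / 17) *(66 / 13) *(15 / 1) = 990 / 13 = 76.15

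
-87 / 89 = -0.98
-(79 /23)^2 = -6241 /529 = -11.80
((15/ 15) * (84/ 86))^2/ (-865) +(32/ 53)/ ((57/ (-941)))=-48166010164/ 4831742085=-9.97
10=10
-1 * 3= -3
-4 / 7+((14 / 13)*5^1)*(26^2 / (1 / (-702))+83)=-232489862 / 91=-2554833.65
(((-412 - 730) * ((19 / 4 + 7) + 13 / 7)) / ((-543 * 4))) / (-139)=-72517 / 1408904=-0.05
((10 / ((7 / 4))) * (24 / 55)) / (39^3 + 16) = 192 / 4568795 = 0.00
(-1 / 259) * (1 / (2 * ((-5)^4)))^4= -1 / 632324218750000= -0.00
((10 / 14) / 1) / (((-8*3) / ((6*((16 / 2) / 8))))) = -5 / 28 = -0.18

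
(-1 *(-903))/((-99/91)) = -27391/33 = -830.03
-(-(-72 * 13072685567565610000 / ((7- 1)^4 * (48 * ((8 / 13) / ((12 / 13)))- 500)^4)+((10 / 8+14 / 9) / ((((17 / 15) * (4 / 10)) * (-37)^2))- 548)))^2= -361597853603181900998719748828300251126706089 / 1577526300439116455540984841216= -229218272622477.60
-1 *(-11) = 11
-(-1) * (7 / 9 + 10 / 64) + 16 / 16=557 / 288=1.93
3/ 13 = 0.23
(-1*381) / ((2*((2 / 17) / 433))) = -2804541 / 4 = -701135.25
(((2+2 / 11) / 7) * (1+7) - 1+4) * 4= 1692 / 77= 21.97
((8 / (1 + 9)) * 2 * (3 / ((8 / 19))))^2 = 3249 / 25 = 129.96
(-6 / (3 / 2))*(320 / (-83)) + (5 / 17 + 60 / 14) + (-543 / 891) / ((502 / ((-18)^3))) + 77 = 2838345520 / 27270397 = 104.08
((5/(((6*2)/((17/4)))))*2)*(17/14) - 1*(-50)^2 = -838555/336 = -2495.70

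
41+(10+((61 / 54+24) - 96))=-1073 / 54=-19.87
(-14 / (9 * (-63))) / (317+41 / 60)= 40 / 514647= 0.00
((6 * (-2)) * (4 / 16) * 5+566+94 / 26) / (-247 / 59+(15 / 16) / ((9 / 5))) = -2916960 / 19279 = -151.30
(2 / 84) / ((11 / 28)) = 2 / 33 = 0.06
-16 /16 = -1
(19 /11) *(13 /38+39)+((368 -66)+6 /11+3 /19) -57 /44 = 308787 /836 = 369.36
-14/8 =-1.75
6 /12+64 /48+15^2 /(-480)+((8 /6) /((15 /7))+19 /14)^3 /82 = 59836627321 /41007708000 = 1.46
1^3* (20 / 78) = 10 / 39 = 0.26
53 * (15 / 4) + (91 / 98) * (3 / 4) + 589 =44153 / 56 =788.45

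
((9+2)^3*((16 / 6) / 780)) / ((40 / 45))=1331 / 260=5.12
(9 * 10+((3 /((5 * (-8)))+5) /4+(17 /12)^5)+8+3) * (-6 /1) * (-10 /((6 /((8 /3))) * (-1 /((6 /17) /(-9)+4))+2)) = 4522.73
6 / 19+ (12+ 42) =1032 / 19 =54.32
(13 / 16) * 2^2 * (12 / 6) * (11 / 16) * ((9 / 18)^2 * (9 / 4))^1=2.51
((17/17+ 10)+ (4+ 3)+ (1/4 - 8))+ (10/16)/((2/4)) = 23/2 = 11.50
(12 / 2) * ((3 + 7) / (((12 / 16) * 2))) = 40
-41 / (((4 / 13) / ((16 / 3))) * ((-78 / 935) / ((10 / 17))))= 45100 / 9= 5011.11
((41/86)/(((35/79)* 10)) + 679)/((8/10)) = 20441139/24080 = 848.88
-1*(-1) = 1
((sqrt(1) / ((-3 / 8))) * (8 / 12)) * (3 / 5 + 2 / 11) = -688 / 495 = -1.39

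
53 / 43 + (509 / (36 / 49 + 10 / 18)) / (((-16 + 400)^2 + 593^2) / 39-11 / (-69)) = 354847024405 / 280870345586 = 1.26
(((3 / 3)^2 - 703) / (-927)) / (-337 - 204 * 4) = -78 / 118759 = -0.00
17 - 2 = 15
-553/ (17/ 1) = -553/ 17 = -32.53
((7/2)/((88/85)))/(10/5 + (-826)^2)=35/7063584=0.00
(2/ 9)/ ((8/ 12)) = 1/ 3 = 0.33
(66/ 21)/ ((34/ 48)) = 528/ 119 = 4.44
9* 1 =9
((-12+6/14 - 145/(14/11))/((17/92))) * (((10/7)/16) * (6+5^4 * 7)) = -126457565/476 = -265667.15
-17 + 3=-14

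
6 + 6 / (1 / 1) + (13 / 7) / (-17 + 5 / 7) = 1355 / 114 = 11.89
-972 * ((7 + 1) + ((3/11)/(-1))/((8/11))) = -14823/2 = -7411.50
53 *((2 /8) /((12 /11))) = 583 /48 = 12.15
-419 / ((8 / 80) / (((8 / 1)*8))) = -268160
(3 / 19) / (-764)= -3 / 14516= -0.00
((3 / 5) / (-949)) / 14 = -3 / 66430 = -0.00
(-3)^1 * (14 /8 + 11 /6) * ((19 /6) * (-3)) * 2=817 /4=204.25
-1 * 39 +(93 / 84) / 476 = -519761 / 13328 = -39.00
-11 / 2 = -5.50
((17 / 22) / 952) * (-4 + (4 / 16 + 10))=25 / 4928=0.01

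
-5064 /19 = -266.53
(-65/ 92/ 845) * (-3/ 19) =3/ 22724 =0.00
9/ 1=9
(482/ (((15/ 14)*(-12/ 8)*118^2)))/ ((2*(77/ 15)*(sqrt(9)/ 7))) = -1687/ 344619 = -0.00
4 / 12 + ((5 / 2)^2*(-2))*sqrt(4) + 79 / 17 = -1021 / 51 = -20.02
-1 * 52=-52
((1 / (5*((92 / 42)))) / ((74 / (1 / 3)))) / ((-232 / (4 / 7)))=-1 / 987160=-0.00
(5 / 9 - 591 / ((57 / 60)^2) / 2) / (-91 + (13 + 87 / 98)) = 9461410 / 2232063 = 4.24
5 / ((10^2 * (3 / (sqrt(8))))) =sqrt(2) / 30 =0.05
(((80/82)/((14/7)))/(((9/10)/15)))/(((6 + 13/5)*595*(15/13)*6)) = 1300/5664519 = 0.00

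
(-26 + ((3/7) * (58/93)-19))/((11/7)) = -9707/341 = -28.47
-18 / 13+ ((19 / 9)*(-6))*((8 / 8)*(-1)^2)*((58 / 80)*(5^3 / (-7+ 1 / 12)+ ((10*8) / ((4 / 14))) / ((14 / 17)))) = -9574250 / 3237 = -2957.75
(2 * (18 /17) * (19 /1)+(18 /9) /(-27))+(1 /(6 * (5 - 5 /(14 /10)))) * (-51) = 314059 /9180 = 34.21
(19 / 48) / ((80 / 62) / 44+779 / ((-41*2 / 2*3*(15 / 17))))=-97185 / 1755088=-0.06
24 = 24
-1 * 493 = -493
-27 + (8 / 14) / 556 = -26270 / 973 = -27.00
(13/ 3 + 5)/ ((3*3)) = 28/ 27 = 1.04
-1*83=-83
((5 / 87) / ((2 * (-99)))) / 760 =-1 / 2618352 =-0.00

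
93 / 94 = 0.99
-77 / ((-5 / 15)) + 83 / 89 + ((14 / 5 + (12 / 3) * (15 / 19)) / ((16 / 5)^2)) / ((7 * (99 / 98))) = 2485848073 / 10714176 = 232.01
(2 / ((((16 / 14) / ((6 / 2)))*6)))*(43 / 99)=301 / 792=0.38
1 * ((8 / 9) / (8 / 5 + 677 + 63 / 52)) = 2080 / 1590759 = 0.00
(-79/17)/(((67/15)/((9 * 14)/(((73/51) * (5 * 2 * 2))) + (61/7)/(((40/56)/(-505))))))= 1065153129/166294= 6405.24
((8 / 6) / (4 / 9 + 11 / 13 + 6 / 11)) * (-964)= -1654224 / 2363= -700.05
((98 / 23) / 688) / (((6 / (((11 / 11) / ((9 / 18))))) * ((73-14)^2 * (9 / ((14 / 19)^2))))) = 2401 / 67112169246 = 0.00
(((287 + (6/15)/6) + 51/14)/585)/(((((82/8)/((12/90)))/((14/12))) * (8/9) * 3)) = 0.00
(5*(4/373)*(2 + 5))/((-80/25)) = -175/1492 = -0.12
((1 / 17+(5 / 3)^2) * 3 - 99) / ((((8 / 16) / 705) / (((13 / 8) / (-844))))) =14098825 / 57392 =245.66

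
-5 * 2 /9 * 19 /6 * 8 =-760 /27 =-28.15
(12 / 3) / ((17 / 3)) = 12 / 17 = 0.71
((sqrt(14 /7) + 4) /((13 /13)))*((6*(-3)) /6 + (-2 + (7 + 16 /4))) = 6*sqrt(2) + 24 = 32.49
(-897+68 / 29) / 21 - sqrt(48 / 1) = -25945 / 609 - 4 *sqrt(3) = -49.53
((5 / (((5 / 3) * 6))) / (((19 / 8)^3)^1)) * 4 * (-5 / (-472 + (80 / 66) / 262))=5533440 / 3498837631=0.00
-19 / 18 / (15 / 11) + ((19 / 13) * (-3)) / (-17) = -30799 / 59670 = -0.52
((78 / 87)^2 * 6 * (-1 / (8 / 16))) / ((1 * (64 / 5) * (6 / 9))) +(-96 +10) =-586213 / 6728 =-87.13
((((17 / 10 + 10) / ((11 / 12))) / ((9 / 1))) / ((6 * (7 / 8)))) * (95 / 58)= 988 / 2233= 0.44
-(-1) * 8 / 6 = 4 / 3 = 1.33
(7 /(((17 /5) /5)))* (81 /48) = 4725 /272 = 17.37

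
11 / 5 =2.20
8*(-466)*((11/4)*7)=-71764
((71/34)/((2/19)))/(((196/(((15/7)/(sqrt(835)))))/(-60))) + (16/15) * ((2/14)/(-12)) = -60705 * sqrt(835)/3895108 - 4/315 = -0.46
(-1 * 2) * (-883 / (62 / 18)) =15894 / 31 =512.71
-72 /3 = -24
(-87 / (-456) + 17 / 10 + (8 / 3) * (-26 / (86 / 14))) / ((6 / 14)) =-6448309 / 294120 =-21.92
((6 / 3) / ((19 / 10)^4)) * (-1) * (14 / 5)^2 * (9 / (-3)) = 470400 / 130321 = 3.61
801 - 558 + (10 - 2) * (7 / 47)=11477 / 47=244.19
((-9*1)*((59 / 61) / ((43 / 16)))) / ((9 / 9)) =-3.24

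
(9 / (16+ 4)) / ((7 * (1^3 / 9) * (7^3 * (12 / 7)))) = 27 / 27440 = 0.00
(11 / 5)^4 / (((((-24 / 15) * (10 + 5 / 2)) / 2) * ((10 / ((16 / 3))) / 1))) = -58564 / 46875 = -1.25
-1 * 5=-5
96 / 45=32 / 15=2.13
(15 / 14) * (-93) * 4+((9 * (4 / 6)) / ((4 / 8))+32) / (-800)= -558077 / 1400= -398.63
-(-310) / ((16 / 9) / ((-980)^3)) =-164120355000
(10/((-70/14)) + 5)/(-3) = -1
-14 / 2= -7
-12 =-12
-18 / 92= -9 / 46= -0.20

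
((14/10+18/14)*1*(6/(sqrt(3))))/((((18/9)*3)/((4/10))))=188*sqrt(3)/525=0.62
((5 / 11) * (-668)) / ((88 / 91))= -75985 / 242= -313.99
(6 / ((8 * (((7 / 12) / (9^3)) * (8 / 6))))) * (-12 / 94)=-59049 / 658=-89.74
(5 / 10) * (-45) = -45 / 2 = -22.50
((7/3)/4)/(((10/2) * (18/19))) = 133/1080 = 0.12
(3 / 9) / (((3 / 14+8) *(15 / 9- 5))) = -7 / 575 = -0.01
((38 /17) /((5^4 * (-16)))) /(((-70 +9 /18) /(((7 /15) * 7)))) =931 /88612500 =0.00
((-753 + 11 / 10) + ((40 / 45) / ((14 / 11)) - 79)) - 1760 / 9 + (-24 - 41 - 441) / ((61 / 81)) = -7249003 / 4270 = -1697.66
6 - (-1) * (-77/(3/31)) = -2369/3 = -789.67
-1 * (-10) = 10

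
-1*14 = -14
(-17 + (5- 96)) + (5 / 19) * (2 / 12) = -12307 / 114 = -107.96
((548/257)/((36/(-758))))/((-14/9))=51923/1799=28.86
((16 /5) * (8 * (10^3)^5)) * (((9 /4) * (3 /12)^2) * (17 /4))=15300000000000000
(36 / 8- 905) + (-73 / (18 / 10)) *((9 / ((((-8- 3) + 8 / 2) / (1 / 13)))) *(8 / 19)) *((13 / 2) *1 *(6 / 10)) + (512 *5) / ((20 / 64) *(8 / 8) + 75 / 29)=-770001 / 71554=-10.76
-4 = -4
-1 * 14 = -14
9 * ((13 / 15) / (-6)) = -13 / 10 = -1.30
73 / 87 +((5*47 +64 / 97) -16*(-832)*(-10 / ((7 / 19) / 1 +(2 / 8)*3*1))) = -17041746298 / 143463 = -118788.44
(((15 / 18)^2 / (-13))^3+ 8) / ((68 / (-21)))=-5740071617 / 2323406592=-2.47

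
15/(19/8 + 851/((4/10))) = 120/17039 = 0.01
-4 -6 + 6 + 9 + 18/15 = 31/5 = 6.20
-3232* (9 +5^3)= -433088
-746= -746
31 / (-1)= -31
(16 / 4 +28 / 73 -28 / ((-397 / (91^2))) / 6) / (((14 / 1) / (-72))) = -106131624 / 202867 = -523.16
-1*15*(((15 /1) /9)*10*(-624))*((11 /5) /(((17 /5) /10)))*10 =171600000 /17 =10094117.65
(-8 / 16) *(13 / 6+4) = -37 / 12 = -3.08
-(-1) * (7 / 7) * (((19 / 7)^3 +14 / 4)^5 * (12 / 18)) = 4775057.87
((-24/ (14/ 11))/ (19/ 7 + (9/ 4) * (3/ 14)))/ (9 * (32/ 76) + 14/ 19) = -10032/ 7697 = -1.30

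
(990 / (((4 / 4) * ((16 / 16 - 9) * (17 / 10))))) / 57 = -825 / 646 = -1.28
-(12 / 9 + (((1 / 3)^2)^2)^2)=-8749 / 6561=-1.33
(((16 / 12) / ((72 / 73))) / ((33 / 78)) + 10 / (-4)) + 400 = 238013 / 594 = 400.70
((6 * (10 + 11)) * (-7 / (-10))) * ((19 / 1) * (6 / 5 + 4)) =217854 / 25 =8714.16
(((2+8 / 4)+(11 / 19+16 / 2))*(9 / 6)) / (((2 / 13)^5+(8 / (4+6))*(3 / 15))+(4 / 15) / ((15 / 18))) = 6655427025 / 169340008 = 39.30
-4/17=-0.24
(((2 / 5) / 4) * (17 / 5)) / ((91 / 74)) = 629 / 2275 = 0.28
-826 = -826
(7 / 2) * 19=133 / 2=66.50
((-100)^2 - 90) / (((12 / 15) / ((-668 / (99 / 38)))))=-314444300 / 99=-3176205.05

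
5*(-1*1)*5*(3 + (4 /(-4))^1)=-50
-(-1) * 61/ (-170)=-61/ 170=-0.36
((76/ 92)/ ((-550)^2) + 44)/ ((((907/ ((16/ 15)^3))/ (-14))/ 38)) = -166769838190592/ 5324444296875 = -31.32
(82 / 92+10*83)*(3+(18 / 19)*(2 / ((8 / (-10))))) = 229326 / 437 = 524.77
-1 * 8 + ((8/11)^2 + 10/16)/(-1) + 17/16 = -15665/1936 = -8.09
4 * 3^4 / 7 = 324 / 7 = 46.29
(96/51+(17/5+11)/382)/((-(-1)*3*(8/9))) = 23379/32470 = 0.72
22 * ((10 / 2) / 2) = 55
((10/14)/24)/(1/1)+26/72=197/504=0.39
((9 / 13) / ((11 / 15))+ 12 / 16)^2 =938961 / 327184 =2.87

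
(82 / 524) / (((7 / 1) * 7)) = 41 / 12838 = 0.00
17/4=4.25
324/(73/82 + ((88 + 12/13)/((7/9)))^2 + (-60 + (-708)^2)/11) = 220009608/39816417913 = 0.01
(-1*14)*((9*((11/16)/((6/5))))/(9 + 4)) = -1155/208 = -5.55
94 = 94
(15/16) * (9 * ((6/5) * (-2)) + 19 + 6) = 51/16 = 3.19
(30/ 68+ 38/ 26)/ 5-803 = -802.62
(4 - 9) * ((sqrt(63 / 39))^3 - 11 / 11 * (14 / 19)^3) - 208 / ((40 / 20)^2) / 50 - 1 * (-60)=50.69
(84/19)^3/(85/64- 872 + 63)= -37933056/354548569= -0.11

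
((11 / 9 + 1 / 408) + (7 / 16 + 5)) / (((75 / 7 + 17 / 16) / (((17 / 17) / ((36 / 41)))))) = 4680683 / 7265052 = 0.64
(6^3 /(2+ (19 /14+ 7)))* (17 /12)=4284 /145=29.54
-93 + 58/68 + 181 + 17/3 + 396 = 50033/102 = 490.52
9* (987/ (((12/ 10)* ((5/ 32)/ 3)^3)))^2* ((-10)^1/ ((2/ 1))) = -190634593307590656/ 125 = -1525076746460725.25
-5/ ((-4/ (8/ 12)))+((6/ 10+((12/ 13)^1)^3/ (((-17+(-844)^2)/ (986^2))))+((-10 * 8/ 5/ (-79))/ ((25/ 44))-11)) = -150894364877063/ 18544833389550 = -8.14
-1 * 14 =-14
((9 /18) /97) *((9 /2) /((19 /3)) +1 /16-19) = -5541 /58976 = -0.09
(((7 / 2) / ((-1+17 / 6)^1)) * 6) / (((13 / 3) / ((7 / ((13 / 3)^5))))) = 642978 / 53094899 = 0.01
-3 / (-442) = 3 / 442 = 0.01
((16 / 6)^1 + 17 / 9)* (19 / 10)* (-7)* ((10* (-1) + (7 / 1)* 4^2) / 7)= -13243 / 15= -882.87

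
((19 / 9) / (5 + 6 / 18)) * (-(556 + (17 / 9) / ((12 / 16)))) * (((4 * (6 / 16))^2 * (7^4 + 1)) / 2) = -43013815 / 72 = -597414.10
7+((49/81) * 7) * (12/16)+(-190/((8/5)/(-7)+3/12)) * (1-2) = 958699/108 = 8876.84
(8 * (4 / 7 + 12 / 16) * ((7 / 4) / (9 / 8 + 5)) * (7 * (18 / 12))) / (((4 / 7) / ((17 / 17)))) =111 / 2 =55.50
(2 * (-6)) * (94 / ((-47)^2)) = -24 / 47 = -0.51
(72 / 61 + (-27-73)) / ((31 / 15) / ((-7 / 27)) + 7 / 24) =5063520 / 393511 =12.87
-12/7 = -1.71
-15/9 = -1.67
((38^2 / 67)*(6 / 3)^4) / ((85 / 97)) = 2241088 / 5695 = 393.52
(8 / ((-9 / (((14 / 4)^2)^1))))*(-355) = 34790 / 9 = 3865.56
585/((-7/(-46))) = 26910/7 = 3844.29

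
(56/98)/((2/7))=2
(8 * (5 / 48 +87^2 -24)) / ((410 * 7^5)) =72433 / 8269044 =0.01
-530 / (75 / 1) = -106 / 15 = -7.07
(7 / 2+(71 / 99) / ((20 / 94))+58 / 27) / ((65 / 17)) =227681 / 96525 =2.36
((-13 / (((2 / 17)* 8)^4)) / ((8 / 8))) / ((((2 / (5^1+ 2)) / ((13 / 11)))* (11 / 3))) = -18.69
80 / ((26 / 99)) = 304.62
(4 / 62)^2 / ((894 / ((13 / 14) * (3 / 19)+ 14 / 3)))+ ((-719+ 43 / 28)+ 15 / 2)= -486743641037 / 685588932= -709.96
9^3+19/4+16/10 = 14707/20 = 735.35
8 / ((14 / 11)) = 6.29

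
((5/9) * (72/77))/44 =10/847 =0.01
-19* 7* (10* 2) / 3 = -2660 / 3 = -886.67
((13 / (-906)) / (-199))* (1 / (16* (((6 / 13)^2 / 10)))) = 10985 / 51924672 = 0.00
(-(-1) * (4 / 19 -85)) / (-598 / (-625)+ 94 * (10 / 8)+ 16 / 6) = -0.70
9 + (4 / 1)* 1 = 13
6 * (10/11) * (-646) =-38760/11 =-3523.64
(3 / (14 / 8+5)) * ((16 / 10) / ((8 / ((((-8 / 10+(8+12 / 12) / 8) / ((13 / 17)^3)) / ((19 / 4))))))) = 9826 / 722475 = 0.01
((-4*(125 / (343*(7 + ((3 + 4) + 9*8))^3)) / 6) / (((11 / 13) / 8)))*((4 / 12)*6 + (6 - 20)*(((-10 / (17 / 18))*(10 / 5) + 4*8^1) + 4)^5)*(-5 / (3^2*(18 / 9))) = -115598985455963750 / 11500071565303629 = -10.05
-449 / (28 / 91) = -5837 / 4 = -1459.25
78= 78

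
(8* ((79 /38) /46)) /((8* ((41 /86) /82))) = 3397 /437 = 7.77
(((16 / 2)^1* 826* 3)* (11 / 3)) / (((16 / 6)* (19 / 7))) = 190806 / 19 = 10042.42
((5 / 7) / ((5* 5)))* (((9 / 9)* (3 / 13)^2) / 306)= 0.00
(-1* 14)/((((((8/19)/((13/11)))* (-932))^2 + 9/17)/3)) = -6222918/16336165919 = -0.00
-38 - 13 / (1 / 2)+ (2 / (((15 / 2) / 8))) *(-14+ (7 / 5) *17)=-3232 / 75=-43.09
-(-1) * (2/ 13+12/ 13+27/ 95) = 1681/ 1235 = 1.36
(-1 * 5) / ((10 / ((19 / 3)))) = -3.17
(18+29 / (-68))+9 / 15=6179 / 340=18.17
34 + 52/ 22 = 400/ 11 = 36.36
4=4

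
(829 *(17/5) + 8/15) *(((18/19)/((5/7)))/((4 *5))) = 888027/4750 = 186.95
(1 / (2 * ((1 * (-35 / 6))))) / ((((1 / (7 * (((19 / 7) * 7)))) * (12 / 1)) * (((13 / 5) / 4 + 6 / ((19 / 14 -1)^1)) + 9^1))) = -19 / 529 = -0.04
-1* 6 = -6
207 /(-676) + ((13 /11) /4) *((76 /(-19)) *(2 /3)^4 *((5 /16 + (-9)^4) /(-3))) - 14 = 896722445 /1806948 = 496.26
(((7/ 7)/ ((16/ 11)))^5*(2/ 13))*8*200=4026275/ 106496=37.81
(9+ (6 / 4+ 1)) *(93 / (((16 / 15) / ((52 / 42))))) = 1241.38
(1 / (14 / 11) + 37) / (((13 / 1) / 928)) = 2697.32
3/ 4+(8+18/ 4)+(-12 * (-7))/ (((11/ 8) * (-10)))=1571/ 220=7.14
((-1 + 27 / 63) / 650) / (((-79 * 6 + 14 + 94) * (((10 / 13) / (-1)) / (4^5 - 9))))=-29 / 9150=-0.00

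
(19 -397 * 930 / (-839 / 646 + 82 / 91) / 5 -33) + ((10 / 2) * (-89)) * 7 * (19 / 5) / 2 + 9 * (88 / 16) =4203348921 / 23377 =179807.03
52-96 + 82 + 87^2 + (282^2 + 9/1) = 87140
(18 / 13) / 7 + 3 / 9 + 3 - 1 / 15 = 4729 / 1365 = 3.46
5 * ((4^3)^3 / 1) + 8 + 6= 1310734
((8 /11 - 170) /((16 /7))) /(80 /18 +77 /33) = -10.93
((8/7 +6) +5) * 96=8160/7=1165.71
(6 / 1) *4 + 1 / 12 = 289 / 12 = 24.08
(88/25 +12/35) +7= 1901/175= 10.86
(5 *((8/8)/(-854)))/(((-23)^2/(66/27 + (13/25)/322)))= -177217/6546089340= -0.00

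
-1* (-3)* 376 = 1128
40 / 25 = 8 / 5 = 1.60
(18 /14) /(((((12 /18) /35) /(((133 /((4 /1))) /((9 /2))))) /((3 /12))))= 1995 /16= 124.69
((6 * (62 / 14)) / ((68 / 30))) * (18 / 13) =25110 / 1547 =16.23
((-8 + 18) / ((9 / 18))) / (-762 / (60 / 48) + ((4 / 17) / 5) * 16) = -425 / 12938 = -0.03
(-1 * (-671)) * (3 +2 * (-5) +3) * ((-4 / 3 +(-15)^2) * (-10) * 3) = 18009640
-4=-4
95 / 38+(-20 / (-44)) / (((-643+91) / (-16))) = 3815 / 1518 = 2.51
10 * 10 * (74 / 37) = 200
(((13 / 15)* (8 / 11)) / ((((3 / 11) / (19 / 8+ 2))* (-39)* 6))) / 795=-7 / 128790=-0.00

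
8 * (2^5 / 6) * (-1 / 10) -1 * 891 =-13429 / 15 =-895.27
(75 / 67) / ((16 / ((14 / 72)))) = 175 / 12864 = 0.01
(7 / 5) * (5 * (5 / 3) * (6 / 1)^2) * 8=3360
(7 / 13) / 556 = 7 / 7228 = 0.00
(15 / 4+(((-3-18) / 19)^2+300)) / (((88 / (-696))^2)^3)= 190959872774142411 / 2558134084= 74648109.33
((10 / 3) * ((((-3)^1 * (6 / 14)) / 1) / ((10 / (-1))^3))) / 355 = 3 / 248500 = 0.00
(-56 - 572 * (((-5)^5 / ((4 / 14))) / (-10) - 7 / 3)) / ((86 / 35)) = -65556365 / 258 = -254094.44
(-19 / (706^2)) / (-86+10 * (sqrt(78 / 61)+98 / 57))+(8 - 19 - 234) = -55744186515661297 / 227527292429432+308655 * sqrt(4758) / 227527292429432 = -245.00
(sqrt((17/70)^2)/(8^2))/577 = 17/2584960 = 0.00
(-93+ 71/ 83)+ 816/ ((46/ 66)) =2059120/ 1909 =1078.64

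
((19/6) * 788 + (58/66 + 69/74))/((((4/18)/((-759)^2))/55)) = 52694362382805/148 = 356042989073.01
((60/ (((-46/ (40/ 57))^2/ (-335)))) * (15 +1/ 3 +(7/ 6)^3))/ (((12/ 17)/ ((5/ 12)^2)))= -65047578125/ 3341193624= -19.47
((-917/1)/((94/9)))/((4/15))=-329.24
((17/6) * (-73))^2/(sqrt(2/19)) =1540081 * sqrt(38)/72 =131856.90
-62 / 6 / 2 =-5.17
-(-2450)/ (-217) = -350/ 31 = -11.29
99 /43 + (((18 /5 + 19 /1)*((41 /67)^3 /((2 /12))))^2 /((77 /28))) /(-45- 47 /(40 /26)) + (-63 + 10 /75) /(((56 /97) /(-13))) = 15350098729122389936441 /10861347354703575576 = 1413.28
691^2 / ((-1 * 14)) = -477481 / 14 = -34105.79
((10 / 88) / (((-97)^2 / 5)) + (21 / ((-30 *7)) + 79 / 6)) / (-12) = -81143591 / 74519280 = -1.09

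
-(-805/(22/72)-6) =29046/11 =2640.55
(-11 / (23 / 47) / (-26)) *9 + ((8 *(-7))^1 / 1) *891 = -29833155 / 598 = -49888.22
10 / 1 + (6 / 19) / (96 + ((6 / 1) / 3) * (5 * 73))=78473 / 7847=10.00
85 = 85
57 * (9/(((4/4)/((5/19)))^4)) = 16875/6859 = 2.46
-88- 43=-131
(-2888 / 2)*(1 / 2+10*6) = -87362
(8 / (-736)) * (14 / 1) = -7 / 46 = -0.15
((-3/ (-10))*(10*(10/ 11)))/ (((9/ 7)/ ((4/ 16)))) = 35/ 66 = 0.53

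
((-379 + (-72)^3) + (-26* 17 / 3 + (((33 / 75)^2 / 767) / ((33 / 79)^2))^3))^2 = 901003121312095303301608578414276059804850667053316 / 6449222261155022156889975070953369140625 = 139707252258.78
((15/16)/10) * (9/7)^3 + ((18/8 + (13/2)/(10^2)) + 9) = 3159511/274400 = 11.51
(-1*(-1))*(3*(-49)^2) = 7203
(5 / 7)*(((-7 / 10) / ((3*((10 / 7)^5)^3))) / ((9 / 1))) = -0.00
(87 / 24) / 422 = 29 / 3376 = 0.01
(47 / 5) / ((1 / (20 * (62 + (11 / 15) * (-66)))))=12784 / 5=2556.80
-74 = -74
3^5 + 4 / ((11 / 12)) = 2721 / 11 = 247.36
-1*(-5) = 5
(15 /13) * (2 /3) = 10 /13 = 0.77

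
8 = 8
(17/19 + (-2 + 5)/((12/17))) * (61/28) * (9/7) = 214659/14896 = 14.41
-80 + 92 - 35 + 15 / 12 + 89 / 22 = -779 / 44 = -17.70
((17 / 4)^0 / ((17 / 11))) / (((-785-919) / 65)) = -715 / 28968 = -0.02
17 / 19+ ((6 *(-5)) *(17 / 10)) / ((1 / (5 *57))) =-276148 / 19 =-14534.11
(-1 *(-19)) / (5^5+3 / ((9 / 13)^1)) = 57 / 9388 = 0.01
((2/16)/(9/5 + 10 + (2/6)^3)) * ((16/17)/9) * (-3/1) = -45/13583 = -0.00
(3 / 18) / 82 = 1 / 492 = 0.00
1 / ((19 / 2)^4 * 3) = 16 / 390963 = 0.00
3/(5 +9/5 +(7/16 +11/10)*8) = 30/191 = 0.16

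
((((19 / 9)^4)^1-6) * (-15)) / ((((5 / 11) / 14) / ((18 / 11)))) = -2546740 / 243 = -10480.41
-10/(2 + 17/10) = -100/37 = -2.70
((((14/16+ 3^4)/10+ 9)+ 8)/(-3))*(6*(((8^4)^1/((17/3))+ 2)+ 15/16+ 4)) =-79993485/2176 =-36761.71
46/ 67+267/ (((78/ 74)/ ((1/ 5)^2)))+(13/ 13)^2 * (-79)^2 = 136133356/ 21775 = 6251.82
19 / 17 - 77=-1290 / 17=-75.88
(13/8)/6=0.27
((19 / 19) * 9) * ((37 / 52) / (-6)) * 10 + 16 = 5.33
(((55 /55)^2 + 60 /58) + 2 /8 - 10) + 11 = 381 /116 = 3.28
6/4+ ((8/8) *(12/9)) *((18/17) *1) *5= 291/34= 8.56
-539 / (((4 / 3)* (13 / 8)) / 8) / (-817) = 25872 / 10621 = 2.44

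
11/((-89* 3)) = -11/267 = -0.04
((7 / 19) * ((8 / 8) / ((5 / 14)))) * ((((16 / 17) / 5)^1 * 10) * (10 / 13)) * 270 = 1693440 / 4199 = 403.30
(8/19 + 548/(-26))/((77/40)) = -204080/19019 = -10.73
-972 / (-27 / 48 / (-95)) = -164160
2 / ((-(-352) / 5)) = 5 / 176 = 0.03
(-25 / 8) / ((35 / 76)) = -95 / 14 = -6.79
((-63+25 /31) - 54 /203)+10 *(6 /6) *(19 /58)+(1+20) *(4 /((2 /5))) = 949087 /6293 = 150.82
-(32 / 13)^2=-1024 / 169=-6.06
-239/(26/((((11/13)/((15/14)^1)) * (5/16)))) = -2.27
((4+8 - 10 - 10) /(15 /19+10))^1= -152 /205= -0.74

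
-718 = -718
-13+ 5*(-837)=-4198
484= 484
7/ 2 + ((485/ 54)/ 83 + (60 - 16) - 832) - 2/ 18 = -1758071/ 2241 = -784.50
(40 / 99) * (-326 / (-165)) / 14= 1304 / 22869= 0.06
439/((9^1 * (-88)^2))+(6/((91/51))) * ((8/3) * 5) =284399629/6342336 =44.84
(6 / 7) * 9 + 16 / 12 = 190 / 21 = 9.05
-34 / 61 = -0.56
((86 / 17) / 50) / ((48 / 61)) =2623 / 20400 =0.13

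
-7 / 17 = -0.41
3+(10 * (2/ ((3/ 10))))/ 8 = 34/ 3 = 11.33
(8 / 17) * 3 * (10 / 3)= 80 / 17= 4.71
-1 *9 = -9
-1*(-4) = 4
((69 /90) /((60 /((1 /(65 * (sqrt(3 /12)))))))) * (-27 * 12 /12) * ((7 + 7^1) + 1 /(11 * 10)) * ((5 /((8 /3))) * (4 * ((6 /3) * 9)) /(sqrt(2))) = -2870883 * sqrt(2) /286000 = -14.20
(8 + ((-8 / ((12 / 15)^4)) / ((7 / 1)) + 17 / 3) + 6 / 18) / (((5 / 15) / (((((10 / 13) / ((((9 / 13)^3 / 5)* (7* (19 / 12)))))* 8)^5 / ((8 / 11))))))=1925519184712048640000000000 / 1015737155684385855651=1895686.47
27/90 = 3/10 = 0.30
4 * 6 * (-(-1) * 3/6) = 12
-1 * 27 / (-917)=27 / 917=0.03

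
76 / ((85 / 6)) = 456 / 85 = 5.36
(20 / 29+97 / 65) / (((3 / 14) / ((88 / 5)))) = 1689072 / 9425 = 179.21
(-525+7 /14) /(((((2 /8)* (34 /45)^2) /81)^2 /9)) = -1520590977.72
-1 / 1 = -1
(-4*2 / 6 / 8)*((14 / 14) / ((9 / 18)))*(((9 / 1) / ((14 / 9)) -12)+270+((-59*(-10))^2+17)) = -1625777 / 14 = -116126.93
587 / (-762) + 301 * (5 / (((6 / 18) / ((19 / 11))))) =65361713 / 8382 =7797.87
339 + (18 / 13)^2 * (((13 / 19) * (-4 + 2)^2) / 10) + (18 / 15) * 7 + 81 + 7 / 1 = 538367 / 1235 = 435.92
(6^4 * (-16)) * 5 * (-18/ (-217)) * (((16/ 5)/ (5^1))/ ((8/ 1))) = -746496/ 1085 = -688.01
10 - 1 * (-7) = 17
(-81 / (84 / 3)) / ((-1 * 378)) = 3 / 392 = 0.01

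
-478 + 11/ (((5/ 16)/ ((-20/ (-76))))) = -468.74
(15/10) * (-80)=-120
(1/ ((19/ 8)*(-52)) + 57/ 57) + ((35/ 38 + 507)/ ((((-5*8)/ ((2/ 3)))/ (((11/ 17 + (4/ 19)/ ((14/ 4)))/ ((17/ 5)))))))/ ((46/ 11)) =1994377001/ 3493769552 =0.57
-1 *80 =-80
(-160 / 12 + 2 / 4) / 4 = -77 / 24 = -3.21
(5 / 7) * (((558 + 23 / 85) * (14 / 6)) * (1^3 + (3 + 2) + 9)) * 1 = 237265 / 17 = 13956.76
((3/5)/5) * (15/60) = 3/100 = 0.03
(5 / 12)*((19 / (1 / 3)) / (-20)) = -19 / 16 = -1.19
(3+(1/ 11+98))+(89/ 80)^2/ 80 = 569431131/ 5632000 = 101.11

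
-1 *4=-4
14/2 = 7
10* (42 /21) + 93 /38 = 853 /38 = 22.45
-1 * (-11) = 11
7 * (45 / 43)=315 / 43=7.33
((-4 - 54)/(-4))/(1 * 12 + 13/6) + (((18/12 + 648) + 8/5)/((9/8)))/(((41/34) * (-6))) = -7430407/94095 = -78.97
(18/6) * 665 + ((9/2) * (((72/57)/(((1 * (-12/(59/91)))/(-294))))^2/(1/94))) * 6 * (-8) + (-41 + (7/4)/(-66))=-131626793383975/16106376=-8172340.78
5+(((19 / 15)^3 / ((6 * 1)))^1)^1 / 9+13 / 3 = 1707859 / 182250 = 9.37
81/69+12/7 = 2.89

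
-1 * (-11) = 11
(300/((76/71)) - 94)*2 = 7078/19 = 372.53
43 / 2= 21.50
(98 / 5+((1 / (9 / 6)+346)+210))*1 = 8644 / 15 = 576.27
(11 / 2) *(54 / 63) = 33 / 7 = 4.71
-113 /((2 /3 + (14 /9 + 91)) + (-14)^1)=-1.43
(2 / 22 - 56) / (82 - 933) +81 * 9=6824784 / 9361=729.07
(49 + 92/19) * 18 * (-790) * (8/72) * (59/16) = -23841015/76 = -313697.57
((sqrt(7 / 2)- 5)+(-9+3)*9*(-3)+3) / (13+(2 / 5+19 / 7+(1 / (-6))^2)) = 630*sqrt(14) / 20339+201600 / 20339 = 10.03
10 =10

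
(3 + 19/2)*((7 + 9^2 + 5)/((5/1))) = 465/2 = 232.50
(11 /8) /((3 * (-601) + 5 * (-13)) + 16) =-11 /14816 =-0.00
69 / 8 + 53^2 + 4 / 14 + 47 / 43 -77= 6602745 / 2408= 2742.00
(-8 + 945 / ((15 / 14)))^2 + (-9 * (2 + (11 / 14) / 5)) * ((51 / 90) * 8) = 133662898 / 175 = 763787.99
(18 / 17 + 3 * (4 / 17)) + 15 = 285 / 17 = 16.76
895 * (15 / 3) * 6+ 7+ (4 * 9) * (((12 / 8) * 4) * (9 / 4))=27343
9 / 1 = 9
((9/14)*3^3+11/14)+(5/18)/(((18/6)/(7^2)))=8573/378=22.68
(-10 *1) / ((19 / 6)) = -60 / 19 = -3.16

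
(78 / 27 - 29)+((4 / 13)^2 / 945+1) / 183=-762964004 / 29226015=-26.11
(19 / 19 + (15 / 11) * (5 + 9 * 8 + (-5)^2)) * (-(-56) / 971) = 86296 / 10681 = 8.08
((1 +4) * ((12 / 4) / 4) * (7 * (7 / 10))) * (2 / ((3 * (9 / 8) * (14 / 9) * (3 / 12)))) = 28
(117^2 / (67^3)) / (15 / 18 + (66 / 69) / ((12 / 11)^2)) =22668984 / 815368493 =0.03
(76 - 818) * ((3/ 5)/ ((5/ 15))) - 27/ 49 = -327357/ 245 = -1336.15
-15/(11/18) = -270/11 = -24.55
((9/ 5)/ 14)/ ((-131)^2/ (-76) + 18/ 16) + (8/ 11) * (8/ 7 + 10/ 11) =215751556/ 144629485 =1.49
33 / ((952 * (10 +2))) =11 / 3808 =0.00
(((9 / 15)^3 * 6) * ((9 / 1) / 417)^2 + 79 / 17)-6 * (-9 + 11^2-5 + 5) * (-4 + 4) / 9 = 190819661 / 41057125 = 4.65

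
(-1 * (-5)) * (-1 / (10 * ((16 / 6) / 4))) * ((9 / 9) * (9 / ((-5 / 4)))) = 27 / 5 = 5.40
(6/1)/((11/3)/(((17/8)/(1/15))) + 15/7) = 2.66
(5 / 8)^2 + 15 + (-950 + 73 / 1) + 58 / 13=-713147 / 832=-857.15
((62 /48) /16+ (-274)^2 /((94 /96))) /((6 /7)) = 9686616023 /108288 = 89452.35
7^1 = 7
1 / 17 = 0.06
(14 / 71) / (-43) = -14 / 3053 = -0.00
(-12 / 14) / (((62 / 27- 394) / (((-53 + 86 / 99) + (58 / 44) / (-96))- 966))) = -58058703 / 26059264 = -2.23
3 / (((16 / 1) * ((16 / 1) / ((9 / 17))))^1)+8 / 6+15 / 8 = 3.21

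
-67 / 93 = -0.72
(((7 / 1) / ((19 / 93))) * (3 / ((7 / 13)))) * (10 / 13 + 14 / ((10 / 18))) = 470952 / 95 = 4957.39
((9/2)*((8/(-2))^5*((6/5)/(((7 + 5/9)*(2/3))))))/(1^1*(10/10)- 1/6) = -559872/425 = -1317.35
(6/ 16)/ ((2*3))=1/ 16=0.06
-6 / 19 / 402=-1 / 1273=-0.00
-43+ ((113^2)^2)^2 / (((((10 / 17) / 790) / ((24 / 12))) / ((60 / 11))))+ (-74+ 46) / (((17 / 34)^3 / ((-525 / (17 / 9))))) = 72833927241896113164479 / 187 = 389486241935273332430.37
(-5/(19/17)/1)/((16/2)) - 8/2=-693/152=-4.56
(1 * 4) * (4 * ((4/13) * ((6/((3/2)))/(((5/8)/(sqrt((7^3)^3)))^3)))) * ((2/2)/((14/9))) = 8163923382042624 * sqrt(7)/1625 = 13292129840904.70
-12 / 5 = -2.40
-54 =-54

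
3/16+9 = 147/16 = 9.19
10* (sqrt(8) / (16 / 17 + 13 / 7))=10.11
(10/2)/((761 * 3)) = 5/2283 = 0.00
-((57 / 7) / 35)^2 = -3249 / 60025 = -0.05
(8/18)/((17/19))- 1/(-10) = 0.60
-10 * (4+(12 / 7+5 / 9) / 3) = -8990 / 189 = -47.57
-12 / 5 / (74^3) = -3 / 506530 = -0.00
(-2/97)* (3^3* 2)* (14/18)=-84/97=-0.87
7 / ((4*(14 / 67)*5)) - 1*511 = -20373 / 40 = -509.32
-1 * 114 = -114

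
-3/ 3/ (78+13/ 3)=-3/ 247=-0.01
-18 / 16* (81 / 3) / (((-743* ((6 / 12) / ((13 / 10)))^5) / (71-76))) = -90224199 / 3715000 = -24.29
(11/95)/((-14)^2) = 0.00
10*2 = 20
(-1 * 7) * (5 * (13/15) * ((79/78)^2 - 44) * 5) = 9150925/1404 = 6517.75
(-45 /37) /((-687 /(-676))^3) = -1544578880 /1332997779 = -1.16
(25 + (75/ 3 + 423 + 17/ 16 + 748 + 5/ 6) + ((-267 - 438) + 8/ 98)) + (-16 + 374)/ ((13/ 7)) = 21731791/ 30576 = 710.75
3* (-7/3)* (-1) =7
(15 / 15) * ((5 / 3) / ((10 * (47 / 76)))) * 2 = 76 / 141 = 0.54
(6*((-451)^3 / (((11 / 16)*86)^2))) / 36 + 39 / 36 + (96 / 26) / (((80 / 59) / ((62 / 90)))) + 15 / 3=-31480854791 / 7211100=-4365.61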